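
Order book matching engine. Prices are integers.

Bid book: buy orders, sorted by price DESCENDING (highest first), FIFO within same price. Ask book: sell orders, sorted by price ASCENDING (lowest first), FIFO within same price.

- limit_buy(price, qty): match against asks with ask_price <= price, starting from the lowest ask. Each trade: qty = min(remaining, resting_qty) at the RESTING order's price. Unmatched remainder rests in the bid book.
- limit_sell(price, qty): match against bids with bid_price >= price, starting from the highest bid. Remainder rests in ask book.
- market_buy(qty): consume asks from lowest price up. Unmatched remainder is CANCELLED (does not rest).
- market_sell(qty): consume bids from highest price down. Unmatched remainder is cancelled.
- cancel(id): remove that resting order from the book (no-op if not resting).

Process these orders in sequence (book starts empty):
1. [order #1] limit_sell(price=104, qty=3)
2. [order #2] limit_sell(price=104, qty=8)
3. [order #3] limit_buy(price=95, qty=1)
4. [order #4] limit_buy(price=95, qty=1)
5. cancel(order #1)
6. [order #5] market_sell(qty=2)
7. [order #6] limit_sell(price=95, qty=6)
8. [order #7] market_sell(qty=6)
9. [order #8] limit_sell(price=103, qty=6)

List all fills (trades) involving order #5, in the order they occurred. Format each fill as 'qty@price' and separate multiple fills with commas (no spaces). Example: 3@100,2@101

After op 1 [order #1] limit_sell(price=104, qty=3): fills=none; bids=[-] asks=[#1:3@104]
After op 2 [order #2] limit_sell(price=104, qty=8): fills=none; bids=[-] asks=[#1:3@104 #2:8@104]
After op 3 [order #3] limit_buy(price=95, qty=1): fills=none; bids=[#3:1@95] asks=[#1:3@104 #2:8@104]
After op 4 [order #4] limit_buy(price=95, qty=1): fills=none; bids=[#3:1@95 #4:1@95] asks=[#1:3@104 #2:8@104]
After op 5 cancel(order #1): fills=none; bids=[#3:1@95 #4:1@95] asks=[#2:8@104]
After op 6 [order #5] market_sell(qty=2): fills=#3x#5:1@95 #4x#5:1@95; bids=[-] asks=[#2:8@104]
After op 7 [order #6] limit_sell(price=95, qty=6): fills=none; bids=[-] asks=[#6:6@95 #2:8@104]
After op 8 [order #7] market_sell(qty=6): fills=none; bids=[-] asks=[#6:6@95 #2:8@104]
After op 9 [order #8] limit_sell(price=103, qty=6): fills=none; bids=[-] asks=[#6:6@95 #8:6@103 #2:8@104]

Answer: 1@95,1@95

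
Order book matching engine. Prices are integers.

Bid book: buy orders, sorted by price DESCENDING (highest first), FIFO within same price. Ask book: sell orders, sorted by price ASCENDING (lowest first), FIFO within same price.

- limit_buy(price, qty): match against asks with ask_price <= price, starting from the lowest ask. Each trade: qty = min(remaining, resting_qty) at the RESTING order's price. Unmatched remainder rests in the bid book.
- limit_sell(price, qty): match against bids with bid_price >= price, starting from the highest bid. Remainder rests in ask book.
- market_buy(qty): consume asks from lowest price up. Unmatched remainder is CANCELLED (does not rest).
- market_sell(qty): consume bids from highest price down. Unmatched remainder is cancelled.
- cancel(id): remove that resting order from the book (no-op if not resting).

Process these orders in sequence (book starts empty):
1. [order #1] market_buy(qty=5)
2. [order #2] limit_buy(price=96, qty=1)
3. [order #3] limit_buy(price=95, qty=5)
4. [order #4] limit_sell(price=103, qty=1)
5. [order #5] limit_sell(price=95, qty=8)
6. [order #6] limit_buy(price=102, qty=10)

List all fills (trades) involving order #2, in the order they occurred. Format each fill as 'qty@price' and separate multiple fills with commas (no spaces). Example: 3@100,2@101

Answer: 1@96

Derivation:
After op 1 [order #1] market_buy(qty=5): fills=none; bids=[-] asks=[-]
After op 2 [order #2] limit_buy(price=96, qty=1): fills=none; bids=[#2:1@96] asks=[-]
After op 3 [order #3] limit_buy(price=95, qty=5): fills=none; bids=[#2:1@96 #3:5@95] asks=[-]
After op 4 [order #4] limit_sell(price=103, qty=1): fills=none; bids=[#2:1@96 #3:5@95] asks=[#4:1@103]
After op 5 [order #5] limit_sell(price=95, qty=8): fills=#2x#5:1@96 #3x#5:5@95; bids=[-] asks=[#5:2@95 #4:1@103]
After op 6 [order #6] limit_buy(price=102, qty=10): fills=#6x#5:2@95; bids=[#6:8@102] asks=[#4:1@103]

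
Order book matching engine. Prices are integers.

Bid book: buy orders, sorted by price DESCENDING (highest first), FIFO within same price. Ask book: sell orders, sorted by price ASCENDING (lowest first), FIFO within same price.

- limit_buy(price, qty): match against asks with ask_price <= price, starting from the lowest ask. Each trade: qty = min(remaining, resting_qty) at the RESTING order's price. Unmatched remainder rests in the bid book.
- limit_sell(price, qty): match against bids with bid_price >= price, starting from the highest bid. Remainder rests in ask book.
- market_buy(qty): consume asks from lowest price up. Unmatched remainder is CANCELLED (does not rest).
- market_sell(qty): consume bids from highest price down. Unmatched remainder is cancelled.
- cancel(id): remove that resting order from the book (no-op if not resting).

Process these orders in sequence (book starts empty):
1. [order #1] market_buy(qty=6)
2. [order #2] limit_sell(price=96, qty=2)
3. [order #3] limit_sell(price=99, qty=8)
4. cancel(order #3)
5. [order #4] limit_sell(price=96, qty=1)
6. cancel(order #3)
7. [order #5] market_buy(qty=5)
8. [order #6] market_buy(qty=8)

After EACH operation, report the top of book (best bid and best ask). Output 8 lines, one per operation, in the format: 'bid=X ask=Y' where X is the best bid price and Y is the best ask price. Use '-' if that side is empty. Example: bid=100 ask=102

After op 1 [order #1] market_buy(qty=6): fills=none; bids=[-] asks=[-]
After op 2 [order #2] limit_sell(price=96, qty=2): fills=none; bids=[-] asks=[#2:2@96]
After op 3 [order #3] limit_sell(price=99, qty=8): fills=none; bids=[-] asks=[#2:2@96 #3:8@99]
After op 4 cancel(order #3): fills=none; bids=[-] asks=[#2:2@96]
After op 5 [order #4] limit_sell(price=96, qty=1): fills=none; bids=[-] asks=[#2:2@96 #4:1@96]
After op 6 cancel(order #3): fills=none; bids=[-] asks=[#2:2@96 #4:1@96]
After op 7 [order #5] market_buy(qty=5): fills=#5x#2:2@96 #5x#4:1@96; bids=[-] asks=[-]
After op 8 [order #6] market_buy(qty=8): fills=none; bids=[-] asks=[-]

Answer: bid=- ask=-
bid=- ask=96
bid=- ask=96
bid=- ask=96
bid=- ask=96
bid=- ask=96
bid=- ask=-
bid=- ask=-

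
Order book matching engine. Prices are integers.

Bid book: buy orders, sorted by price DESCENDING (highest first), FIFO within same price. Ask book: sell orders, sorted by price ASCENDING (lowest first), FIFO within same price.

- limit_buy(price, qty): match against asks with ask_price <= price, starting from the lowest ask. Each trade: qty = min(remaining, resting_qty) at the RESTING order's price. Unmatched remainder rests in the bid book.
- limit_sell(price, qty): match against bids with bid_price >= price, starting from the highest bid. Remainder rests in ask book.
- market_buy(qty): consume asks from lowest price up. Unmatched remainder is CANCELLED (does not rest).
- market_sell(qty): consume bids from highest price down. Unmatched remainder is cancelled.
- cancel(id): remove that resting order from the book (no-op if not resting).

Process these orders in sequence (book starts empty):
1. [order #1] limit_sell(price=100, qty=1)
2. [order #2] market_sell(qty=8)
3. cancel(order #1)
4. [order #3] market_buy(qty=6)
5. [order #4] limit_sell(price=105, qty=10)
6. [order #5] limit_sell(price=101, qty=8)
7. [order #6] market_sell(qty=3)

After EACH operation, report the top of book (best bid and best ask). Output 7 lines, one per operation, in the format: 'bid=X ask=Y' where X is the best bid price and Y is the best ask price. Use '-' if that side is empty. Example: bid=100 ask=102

After op 1 [order #1] limit_sell(price=100, qty=1): fills=none; bids=[-] asks=[#1:1@100]
After op 2 [order #2] market_sell(qty=8): fills=none; bids=[-] asks=[#1:1@100]
After op 3 cancel(order #1): fills=none; bids=[-] asks=[-]
After op 4 [order #3] market_buy(qty=6): fills=none; bids=[-] asks=[-]
After op 5 [order #4] limit_sell(price=105, qty=10): fills=none; bids=[-] asks=[#4:10@105]
After op 6 [order #5] limit_sell(price=101, qty=8): fills=none; bids=[-] asks=[#5:8@101 #4:10@105]
After op 7 [order #6] market_sell(qty=3): fills=none; bids=[-] asks=[#5:8@101 #4:10@105]

Answer: bid=- ask=100
bid=- ask=100
bid=- ask=-
bid=- ask=-
bid=- ask=105
bid=- ask=101
bid=- ask=101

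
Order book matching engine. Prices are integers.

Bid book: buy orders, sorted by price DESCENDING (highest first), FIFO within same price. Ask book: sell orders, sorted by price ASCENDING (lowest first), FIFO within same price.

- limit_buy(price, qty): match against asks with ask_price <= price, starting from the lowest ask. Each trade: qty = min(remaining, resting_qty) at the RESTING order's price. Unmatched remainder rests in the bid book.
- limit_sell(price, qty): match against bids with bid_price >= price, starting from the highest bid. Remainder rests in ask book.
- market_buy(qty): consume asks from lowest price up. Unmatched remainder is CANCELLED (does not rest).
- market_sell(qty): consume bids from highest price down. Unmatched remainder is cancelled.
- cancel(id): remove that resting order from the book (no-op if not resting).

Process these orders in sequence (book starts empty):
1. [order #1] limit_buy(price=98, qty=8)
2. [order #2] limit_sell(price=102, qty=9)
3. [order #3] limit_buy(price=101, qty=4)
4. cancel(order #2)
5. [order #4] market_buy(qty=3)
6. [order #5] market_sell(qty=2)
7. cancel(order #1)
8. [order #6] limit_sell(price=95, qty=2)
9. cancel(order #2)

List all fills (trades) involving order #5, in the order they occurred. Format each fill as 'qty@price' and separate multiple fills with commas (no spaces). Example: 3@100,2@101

Answer: 2@101

Derivation:
After op 1 [order #1] limit_buy(price=98, qty=8): fills=none; bids=[#1:8@98] asks=[-]
After op 2 [order #2] limit_sell(price=102, qty=9): fills=none; bids=[#1:8@98] asks=[#2:9@102]
After op 3 [order #3] limit_buy(price=101, qty=4): fills=none; bids=[#3:4@101 #1:8@98] asks=[#2:9@102]
After op 4 cancel(order #2): fills=none; bids=[#3:4@101 #1:8@98] asks=[-]
After op 5 [order #4] market_buy(qty=3): fills=none; bids=[#3:4@101 #1:8@98] asks=[-]
After op 6 [order #5] market_sell(qty=2): fills=#3x#5:2@101; bids=[#3:2@101 #1:8@98] asks=[-]
After op 7 cancel(order #1): fills=none; bids=[#3:2@101] asks=[-]
After op 8 [order #6] limit_sell(price=95, qty=2): fills=#3x#6:2@101; bids=[-] asks=[-]
After op 9 cancel(order #2): fills=none; bids=[-] asks=[-]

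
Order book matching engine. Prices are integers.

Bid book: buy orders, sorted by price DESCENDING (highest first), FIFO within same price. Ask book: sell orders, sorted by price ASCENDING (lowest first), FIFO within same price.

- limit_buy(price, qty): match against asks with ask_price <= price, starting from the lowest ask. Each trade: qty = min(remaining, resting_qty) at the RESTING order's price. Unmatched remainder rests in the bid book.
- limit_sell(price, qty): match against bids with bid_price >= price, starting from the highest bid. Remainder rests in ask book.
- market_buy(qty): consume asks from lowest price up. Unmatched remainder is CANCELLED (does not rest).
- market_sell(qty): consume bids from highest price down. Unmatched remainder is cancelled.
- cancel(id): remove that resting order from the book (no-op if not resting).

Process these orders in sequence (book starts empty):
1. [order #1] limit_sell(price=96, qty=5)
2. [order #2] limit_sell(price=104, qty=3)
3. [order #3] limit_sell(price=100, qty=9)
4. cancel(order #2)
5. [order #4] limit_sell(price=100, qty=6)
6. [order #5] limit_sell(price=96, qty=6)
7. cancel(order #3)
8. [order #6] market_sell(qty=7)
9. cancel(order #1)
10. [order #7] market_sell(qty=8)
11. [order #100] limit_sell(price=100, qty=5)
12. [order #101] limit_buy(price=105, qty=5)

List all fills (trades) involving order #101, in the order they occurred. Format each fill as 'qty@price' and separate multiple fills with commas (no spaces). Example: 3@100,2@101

Answer: 5@96

Derivation:
After op 1 [order #1] limit_sell(price=96, qty=5): fills=none; bids=[-] asks=[#1:5@96]
After op 2 [order #2] limit_sell(price=104, qty=3): fills=none; bids=[-] asks=[#1:5@96 #2:3@104]
After op 3 [order #3] limit_sell(price=100, qty=9): fills=none; bids=[-] asks=[#1:5@96 #3:9@100 #2:3@104]
After op 4 cancel(order #2): fills=none; bids=[-] asks=[#1:5@96 #3:9@100]
After op 5 [order #4] limit_sell(price=100, qty=6): fills=none; bids=[-] asks=[#1:5@96 #3:9@100 #4:6@100]
After op 6 [order #5] limit_sell(price=96, qty=6): fills=none; bids=[-] asks=[#1:5@96 #5:6@96 #3:9@100 #4:6@100]
After op 7 cancel(order #3): fills=none; bids=[-] asks=[#1:5@96 #5:6@96 #4:6@100]
After op 8 [order #6] market_sell(qty=7): fills=none; bids=[-] asks=[#1:5@96 #5:6@96 #4:6@100]
After op 9 cancel(order #1): fills=none; bids=[-] asks=[#5:6@96 #4:6@100]
After op 10 [order #7] market_sell(qty=8): fills=none; bids=[-] asks=[#5:6@96 #4:6@100]
After op 11 [order #100] limit_sell(price=100, qty=5): fills=none; bids=[-] asks=[#5:6@96 #4:6@100 #100:5@100]
After op 12 [order #101] limit_buy(price=105, qty=5): fills=#101x#5:5@96; bids=[-] asks=[#5:1@96 #4:6@100 #100:5@100]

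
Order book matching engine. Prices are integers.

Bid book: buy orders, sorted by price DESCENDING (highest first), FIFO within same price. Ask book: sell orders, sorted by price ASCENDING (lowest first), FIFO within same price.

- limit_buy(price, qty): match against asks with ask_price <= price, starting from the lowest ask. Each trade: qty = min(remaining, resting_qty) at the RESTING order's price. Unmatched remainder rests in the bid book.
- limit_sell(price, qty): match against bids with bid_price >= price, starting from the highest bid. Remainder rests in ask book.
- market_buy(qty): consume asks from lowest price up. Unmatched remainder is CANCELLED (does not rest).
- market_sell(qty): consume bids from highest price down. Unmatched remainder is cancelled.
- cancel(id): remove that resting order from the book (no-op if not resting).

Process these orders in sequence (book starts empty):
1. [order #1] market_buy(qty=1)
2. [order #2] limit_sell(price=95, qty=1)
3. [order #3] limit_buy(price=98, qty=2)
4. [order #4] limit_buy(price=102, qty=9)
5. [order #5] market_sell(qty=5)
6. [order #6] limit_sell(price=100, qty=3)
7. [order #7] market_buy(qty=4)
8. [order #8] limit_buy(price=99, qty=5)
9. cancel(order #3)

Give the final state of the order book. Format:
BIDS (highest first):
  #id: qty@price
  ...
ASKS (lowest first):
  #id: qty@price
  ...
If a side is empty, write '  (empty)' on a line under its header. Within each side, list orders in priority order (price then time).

Answer: BIDS (highest first):
  #4: 1@102
  #8: 5@99
ASKS (lowest first):
  (empty)

Derivation:
After op 1 [order #1] market_buy(qty=1): fills=none; bids=[-] asks=[-]
After op 2 [order #2] limit_sell(price=95, qty=1): fills=none; bids=[-] asks=[#2:1@95]
After op 3 [order #3] limit_buy(price=98, qty=2): fills=#3x#2:1@95; bids=[#3:1@98] asks=[-]
After op 4 [order #4] limit_buy(price=102, qty=9): fills=none; bids=[#4:9@102 #3:1@98] asks=[-]
After op 5 [order #5] market_sell(qty=5): fills=#4x#5:5@102; bids=[#4:4@102 #3:1@98] asks=[-]
After op 6 [order #6] limit_sell(price=100, qty=3): fills=#4x#6:3@102; bids=[#4:1@102 #3:1@98] asks=[-]
After op 7 [order #7] market_buy(qty=4): fills=none; bids=[#4:1@102 #3:1@98] asks=[-]
After op 8 [order #8] limit_buy(price=99, qty=5): fills=none; bids=[#4:1@102 #8:5@99 #3:1@98] asks=[-]
After op 9 cancel(order #3): fills=none; bids=[#4:1@102 #8:5@99] asks=[-]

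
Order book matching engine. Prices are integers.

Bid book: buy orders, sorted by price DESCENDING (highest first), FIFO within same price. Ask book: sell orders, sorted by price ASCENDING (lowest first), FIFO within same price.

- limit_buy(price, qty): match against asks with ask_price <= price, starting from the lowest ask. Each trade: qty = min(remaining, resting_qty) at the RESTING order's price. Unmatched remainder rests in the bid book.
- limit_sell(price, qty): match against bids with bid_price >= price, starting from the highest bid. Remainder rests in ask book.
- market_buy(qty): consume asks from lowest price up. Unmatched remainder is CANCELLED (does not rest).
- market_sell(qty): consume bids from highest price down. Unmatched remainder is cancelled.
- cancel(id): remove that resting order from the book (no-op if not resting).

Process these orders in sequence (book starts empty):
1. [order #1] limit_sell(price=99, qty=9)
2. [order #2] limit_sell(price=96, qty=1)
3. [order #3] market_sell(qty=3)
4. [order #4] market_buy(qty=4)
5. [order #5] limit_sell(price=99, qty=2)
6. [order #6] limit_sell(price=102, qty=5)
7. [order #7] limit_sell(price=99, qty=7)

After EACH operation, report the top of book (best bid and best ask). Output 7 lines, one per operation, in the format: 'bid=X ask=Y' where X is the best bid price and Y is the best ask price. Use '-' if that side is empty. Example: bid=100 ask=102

After op 1 [order #1] limit_sell(price=99, qty=9): fills=none; bids=[-] asks=[#1:9@99]
After op 2 [order #2] limit_sell(price=96, qty=1): fills=none; bids=[-] asks=[#2:1@96 #1:9@99]
After op 3 [order #3] market_sell(qty=3): fills=none; bids=[-] asks=[#2:1@96 #1:9@99]
After op 4 [order #4] market_buy(qty=4): fills=#4x#2:1@96 #4x#1:3@99; bids=[-] asks=[#1:6@99]
After op 5 [order #5] limit_sell(price=99, qty=2): fills=none; bids=[-] asks=[#1:6@99 #5:2@99]
After op 6 [order #6] limit_sell(price=102, qty=5): fills=none; bids=[-] asks=[#1:6@99 #5:2@99 #6:5@102]
After op 7 [order #7] limit_sell(price=99, qty=7): fills=none; bids=[-] asks=[#1:6@99 #5:2@99 #7:7@99 #6:5@102]

Answer: bid=- ask=99
bid=- ask=96
bid=- ask=96
bid=- ask=99
bid=- ask=99
bid=- ask=99
bid=- ask=99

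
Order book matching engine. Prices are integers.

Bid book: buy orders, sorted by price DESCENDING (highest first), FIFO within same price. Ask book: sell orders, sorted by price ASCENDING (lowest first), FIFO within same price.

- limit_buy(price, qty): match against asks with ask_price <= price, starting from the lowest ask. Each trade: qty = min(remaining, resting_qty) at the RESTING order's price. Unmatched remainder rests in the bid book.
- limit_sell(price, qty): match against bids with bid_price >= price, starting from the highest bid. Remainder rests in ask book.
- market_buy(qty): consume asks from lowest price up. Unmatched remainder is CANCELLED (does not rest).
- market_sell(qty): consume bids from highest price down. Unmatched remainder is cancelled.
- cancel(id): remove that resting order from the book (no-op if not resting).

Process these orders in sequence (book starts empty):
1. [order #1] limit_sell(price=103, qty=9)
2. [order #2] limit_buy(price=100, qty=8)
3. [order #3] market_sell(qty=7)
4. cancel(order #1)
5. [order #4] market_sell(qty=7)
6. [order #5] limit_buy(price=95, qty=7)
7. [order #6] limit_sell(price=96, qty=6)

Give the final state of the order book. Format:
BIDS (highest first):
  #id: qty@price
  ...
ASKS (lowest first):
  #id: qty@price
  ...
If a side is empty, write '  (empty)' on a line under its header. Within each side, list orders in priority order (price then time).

Answer: BIDS (highest first):
  #5: 7@95
ASKS (lowest first):
  #6: 6@96

Derivation:
After op 1 [order #1] limit_sell(price=103, qty=9): fills=none; bids=[-] asks=[#1:9@103]
After op 2 [order #2] limit_buy(price=100, qty=8): fills=none; bids=[#2:8@100] asks=[#1:9@103]
After op 3 [order #3] market_sell(qty=7): fills=#2x#3:7@100; bids=[#2:1@100] asks=[#1:9@103]
After op 4 cancel(order #1): fills=none; bids=[#2:1@100] asks=[-]
After op 5 [order #4] market_sell(qty=7): fills=#2x#4:1@100; bids=[-] asks=[-]
After op 6 [order #5] limit_buy(price=95, qty=7): fills=none; bids=[#5:7@95] asks=[-]
After op 7 [order #6] limit_sell(price=96, qty=6): fills=none; bids=[#5:7@95] asks=[#6:6@96]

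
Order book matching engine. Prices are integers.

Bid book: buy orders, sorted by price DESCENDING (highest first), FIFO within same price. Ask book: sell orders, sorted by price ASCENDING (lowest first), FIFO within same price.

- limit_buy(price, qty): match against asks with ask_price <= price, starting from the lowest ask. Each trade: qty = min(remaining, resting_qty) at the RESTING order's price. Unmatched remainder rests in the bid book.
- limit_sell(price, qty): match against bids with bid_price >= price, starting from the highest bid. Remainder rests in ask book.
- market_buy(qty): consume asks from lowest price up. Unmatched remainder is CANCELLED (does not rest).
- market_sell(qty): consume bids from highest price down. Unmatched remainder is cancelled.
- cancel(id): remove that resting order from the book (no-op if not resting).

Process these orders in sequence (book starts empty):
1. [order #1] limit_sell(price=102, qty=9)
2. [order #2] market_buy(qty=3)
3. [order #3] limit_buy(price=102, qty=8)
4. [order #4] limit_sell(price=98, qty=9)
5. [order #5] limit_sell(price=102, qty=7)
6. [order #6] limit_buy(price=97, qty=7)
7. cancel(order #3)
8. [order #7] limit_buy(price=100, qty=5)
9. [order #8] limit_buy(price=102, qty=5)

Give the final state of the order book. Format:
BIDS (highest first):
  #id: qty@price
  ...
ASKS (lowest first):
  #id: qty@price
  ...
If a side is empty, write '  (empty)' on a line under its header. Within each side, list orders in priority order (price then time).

Answer: BIDS (highest first):
  #6: 7@97
ASKS (lowest first):
  #5: 4@102

Derivation:
After op 1 [order #1] limit_sell(price=102, qty=9): fills=none; bids=[-] asks=[#1:9@102]
After op 2 [order #2] market_buy(qty=3): fills=#2x#1:3@102; bids=[-] asks=[#1:6@102]
After op 3 [order #3] limit_buy(price=102, qty=8): fills=#3x#1:6@102; bids=[#3:2@102] asks=[-]
After op 4 [order #4] limit_sell(price=98, qty=9): fills=#3x#4:2@102; bids=[-] asks=[#4:7@98]
After op 5 [order #5] limit_sell(price=102, qty=7): fills=none; bids=[-] asks=[#4:7@98 #5:7@102]
After op 6 [order #6] limit_buy(price=97, qty=7): fills=none; bids=[#6:7@97] asks=[#4:7@98 #5:7@102]
After op 7 cancel(order #3): fills=none; bids=[#6:7@97] asks=[#4:7@98 #5:7@102]
After op 8 [order #7] limit_buy(price=100, qty=5): fills=#7x#4:5@98; bids=[#6:7@97] asks=[#4:2@98 #5:7@102]
After op 9 [order #8] limit_buy(price=102, qty=5): fills=#8x#4:2@98 #8x#5:3@102; bids=[#6:7@97] asks=[#5:4@102]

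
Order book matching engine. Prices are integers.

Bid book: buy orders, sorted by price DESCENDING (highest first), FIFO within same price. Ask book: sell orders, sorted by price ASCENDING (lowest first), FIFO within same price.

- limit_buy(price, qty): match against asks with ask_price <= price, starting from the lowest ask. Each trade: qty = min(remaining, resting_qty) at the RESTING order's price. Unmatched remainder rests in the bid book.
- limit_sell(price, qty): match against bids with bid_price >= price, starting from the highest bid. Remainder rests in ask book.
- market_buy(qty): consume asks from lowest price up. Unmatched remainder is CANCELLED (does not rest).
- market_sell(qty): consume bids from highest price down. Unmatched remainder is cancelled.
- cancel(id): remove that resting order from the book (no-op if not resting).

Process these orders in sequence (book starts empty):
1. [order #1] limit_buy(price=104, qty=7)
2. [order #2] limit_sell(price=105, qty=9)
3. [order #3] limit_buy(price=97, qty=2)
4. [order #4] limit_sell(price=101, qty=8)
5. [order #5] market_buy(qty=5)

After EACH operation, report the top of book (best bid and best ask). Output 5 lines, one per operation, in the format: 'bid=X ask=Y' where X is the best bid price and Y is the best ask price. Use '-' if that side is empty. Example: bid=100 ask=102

Answer: bid=104 ask=-
bid=104 ask=105
bid=104 ask=105
bid=97 ask=101
bid=97 ask=105

Derivation:
After op 1 [order #1] limit_buy(price=104, qty=7): fills=none; bids=[#1:7@104] asks=[-]
After op 2 [order #2] limit_sell(price=105, qty=9): fills=none; bids=[#1:7@104] asks=[#2:9@105]
After op 3 [order #3] limit_buy(price=97, qty=2): fills=none; bids=[#1:7@104 #3:2@97] asks=[#2:9@105]
After op 4 [order #4] limit_sell(price=101, qty=8): fills=#1x#4:7@104; bids=[#3:2@97] asks=[#4:1@101 #2:9@105]
After op 5 [order #5] market_buy(qty=5): fills=#5x#4:1@101 #5x#2:4@105; bids=[#3:2@97] asks=[#2:5@105]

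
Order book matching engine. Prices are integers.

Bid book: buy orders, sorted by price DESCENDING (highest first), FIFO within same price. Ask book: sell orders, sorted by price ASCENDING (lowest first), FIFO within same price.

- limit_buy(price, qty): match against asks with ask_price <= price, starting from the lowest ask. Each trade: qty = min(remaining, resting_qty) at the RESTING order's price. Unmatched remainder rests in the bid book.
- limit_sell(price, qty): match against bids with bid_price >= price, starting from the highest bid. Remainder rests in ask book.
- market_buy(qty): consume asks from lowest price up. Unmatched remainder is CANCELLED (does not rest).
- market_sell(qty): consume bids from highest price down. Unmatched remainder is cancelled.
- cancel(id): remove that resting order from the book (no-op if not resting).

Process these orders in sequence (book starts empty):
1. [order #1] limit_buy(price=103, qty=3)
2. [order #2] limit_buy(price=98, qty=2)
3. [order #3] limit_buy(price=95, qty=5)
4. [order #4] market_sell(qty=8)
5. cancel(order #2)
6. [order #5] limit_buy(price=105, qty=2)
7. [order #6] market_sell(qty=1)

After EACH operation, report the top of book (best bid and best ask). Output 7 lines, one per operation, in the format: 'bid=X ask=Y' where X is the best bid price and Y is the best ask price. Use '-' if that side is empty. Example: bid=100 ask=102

After op 1 [order #1] limit_buy(price=103, qty=3): fills=none; bids=[#1:3@103] asks=[-]
After op 2 [order #2] limit_buy(price=98, qty=2): fills=none; bids=[#1:3@103 #2:2@98] asks=[-]
After op 3 [order #3] limit_buy(price=95, qty=5): fills=none; bids=[#1:3@103 #2:2@98 #3:5@95] asks=[-]
After op 4 [order #4] market_sell(qty=8): fills=#1x#4:3@103 #2x#4:2@98 #3x#4:3@95; bids=[#3:2@95] asks=[-]
After op 5 cancel(order #2): fills=none; bids=[#3:2@95] asks=[-]
After op 6 [order #5] limit_buy(price=105, qty=2): fills=none; bids=[#5:2@105 #3:2@95] asks=[-]
After op 7 [order #6] market_sell(qty=1): fills=#5x#6:1@105; bids=[#5:1@105 #3:2@95] asks=[-]

Answer: bid=103 ask=-
bid=103 ask=-
bid=103 ask=-
bid=95 ask=-
bid=95 ask=-
bid=105 ask=-
bid=105 ask=-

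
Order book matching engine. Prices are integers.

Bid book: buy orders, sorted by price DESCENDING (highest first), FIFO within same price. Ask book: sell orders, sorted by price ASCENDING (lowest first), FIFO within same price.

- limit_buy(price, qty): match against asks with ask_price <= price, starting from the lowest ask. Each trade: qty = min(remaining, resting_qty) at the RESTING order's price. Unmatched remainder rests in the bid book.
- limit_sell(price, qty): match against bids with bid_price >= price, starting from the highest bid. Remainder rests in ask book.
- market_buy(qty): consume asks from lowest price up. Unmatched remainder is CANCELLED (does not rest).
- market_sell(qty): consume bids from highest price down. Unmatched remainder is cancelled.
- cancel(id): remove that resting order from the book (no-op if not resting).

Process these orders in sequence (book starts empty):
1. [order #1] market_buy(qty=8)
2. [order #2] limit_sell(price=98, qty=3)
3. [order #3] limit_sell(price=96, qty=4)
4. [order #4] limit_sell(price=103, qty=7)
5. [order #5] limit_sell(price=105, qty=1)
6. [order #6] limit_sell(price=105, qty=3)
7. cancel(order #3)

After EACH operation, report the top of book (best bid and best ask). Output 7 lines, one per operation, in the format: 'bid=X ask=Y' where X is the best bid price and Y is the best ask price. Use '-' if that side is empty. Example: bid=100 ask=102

Answer: bid=- ask=-
bid=- ask=98
bid=- ask=96
bid=- ask=96
bid=- ask=96
bid=- ask=96
bid=- ask=98

Derivation:
After op 1 [order #1] market_buy(qty=8): fills=none; bids=[-] asks=[-]
After op 2 [order #2] limit_sell(price=98, qty=3): fills=none; bids=[-] asks=[#2:3@98]
After op 3 [order #3] limit_sell(price=96, qty=4): fills=none; bids=[-] asks=[#3:4@96 #2:3@98]
After op 4 [order #4] limit_sell(price=103, qty=7): fills=none; bids=[-] asks=[#3:4@96 #2:3@98 #4:7@103]
After op 5 [order #5] limit_sell(price=105, qty=1): fills=none; bids=[-] asks=[#3:4@96 #2:3@98 #4:7@103 #5:1@105]
After op 6 [order #6] limit_sell(price=105, qty=3): fills=none; bids=[-] asks=[#3:4@96 #2:3@98 #4:7@103 #5:1@105 #6:3@105]
After op 7 cancel(order #3): fills=none; bids=[-] asks=[#2:3@98 #4:7@103 #5:1@105 #6:3@105]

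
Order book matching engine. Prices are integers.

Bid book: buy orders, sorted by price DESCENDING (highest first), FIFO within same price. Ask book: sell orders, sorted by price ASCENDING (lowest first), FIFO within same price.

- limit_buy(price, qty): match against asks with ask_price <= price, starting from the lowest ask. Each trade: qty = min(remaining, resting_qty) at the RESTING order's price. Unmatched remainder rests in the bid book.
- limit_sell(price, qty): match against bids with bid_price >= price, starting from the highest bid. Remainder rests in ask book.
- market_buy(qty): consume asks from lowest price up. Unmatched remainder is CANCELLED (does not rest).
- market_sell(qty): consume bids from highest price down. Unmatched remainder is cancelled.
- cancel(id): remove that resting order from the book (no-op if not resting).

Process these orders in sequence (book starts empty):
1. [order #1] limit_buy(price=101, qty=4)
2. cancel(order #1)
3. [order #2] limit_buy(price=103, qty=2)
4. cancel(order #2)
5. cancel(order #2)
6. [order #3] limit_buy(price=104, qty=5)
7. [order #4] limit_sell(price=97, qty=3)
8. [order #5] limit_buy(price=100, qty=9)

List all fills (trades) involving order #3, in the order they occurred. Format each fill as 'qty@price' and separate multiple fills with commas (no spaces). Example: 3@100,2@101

Answer: 3@104

Derivation:
After op 1 [order #1] limit_buy(price=101, qty=4): fills=none; bids=[#1:4@101] asks=[-]
After op 2 cancel(order #1): fills=none; bids=[-] asks=[-]
After op 3 [order #2] limit_buy(price=103, qty=2): fills=none; bids=[#2:2@103] asks=[-]
After op 4 cancel(order #2): fills=none; bids=[-] asks=[-]
After op 5 cancel(order #2): fills=none; bids=[-] asks=[-]
After op 6 [order #3] limit_buy(price=104, qty=5): fills=none; bids=[#3:5@104] asks=[-]
After op 7 [order #4] limit_sell(price=97, qty=3): fills=#3x#4:3@104; bids=[#3:2@104] asks=[-]
After op 8 [order #5] limit_buy(price=100, qty=9): fills=none; bids=[#3:2@104 #5:9@100] asks=[-]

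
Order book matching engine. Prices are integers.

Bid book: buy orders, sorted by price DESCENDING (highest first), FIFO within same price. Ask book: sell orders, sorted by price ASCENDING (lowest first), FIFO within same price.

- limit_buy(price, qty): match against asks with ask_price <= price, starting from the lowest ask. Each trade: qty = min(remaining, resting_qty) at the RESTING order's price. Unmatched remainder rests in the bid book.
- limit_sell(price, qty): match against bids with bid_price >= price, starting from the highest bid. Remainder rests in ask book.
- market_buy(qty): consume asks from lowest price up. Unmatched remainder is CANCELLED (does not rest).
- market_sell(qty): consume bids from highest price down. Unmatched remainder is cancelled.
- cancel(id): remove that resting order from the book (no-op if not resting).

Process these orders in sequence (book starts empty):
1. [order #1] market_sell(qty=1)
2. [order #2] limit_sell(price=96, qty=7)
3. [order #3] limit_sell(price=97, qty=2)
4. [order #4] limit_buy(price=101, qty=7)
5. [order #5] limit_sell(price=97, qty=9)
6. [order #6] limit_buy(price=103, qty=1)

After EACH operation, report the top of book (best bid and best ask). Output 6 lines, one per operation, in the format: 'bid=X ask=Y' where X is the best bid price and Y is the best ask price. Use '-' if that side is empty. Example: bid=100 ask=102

After op 1 [order #1] market_sell(qty=1): fills=none; bids=[-] asks=[-]
After op 2 [order #2] limit_sell(price=96, qty=7): fills=none; bids=[-] asks=[#2:7@96]
After op 3 [order #3] limit_sell(price=97, qty=2): fills=none; bids=[-] asks=[#2:7@96 #3:2@97]
After op 4 [order #4] limit_buy(price=101, qty=7): fills=#4x#2:7@96; bids=[-] asks=[#3:2@97]
After op 5 [order #5] limit_sell(price=97, qty=9): fills=none; bids=[-] asks=[#3:2@97 #5:9@97]
After op 6 [order #6] limit_buy(price=103, qty=1): fills=#6x#3:1@97; bids=[-] asks=[#3:1@97 #5:9@97]

Answer: bid=- ask=-
bid=- ask=96
bid=- ask=96
bid=- ask=97
bid=- ask=97
bid=- ask=97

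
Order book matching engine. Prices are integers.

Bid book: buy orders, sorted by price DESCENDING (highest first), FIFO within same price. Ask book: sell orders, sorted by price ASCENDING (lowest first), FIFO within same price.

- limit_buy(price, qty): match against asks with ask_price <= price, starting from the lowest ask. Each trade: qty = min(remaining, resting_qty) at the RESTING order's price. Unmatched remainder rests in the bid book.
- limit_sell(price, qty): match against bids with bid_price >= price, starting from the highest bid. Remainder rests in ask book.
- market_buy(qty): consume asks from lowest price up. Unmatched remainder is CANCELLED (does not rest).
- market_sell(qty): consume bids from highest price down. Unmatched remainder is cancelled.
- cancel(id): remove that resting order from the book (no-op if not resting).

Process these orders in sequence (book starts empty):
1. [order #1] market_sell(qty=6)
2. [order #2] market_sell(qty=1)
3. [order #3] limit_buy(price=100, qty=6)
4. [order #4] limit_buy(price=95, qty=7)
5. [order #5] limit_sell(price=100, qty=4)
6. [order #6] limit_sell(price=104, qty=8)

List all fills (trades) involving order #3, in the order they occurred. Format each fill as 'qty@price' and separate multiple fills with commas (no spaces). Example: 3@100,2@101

Answer: 4@100

Derivation:
After op 1 [order #1] market_sell(qty=6): fills=none; bids=[-] asks=[-]
After op 2 [order #2] market_sell(qty=1): fills=none; bids=[-] asks=[-]
After op 3 [order #3] limit_buy(price=100, qty=6): fills=none; bids=[#3:6@100] asks=[-]
After op 4 [order #4] limit_buy(price=95, qty=7): fills=none; bids=[#3:6@100 #4:7@95] asks=[-]
After op 5 [order #5] limit_sell(price=100, qty=4): fills=#3x#5:4@100; bids=[#3:2@100 #4:7@95] asks=[-]
After op 6 [order #6] limit_sell(price=104, qty=8): fills=none; bids=[#3:2@100 #4:7@95] asks=[#6:8@104]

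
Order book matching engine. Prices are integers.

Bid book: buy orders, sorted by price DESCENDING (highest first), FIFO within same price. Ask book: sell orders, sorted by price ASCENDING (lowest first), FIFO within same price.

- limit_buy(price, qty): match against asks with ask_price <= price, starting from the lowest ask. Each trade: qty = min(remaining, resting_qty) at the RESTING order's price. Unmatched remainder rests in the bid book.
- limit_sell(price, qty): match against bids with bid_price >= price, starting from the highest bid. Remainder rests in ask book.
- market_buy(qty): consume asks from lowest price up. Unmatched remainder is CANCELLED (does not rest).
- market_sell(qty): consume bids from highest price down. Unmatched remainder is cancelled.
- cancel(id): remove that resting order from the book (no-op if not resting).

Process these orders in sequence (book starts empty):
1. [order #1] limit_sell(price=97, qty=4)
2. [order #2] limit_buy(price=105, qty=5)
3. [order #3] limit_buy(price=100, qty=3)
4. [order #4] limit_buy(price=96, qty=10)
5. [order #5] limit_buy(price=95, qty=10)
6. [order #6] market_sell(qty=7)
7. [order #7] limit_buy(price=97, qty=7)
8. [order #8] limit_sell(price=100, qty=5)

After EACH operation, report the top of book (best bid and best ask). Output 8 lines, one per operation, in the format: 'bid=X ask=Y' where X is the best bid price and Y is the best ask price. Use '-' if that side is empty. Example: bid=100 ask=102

Answer: bid=- ask=97
bid=105 ask=-
bid=105 ask=-
bid=105 ask=-
bid=105 ask=-
bid=96 ask=-
bid=97 ask=-
bid=97 ask=100

Derivation:
After op 1 [order #1] limit_sell(price=97, qty=4): fills=none; bids=[-] asks=[#1:4@97]
After op 2 [order #2] limit_buy(price=105, qty=5): fills=#2x#1:4@97; bids=[#2:1@105] asks=[-]
After op 3 [order #3] limit_buy(price=100, qty=3): fills=none; bids=[#2:1@105 #3:3@100] asks=[-]
After op 4 [order #4] limit_buy(price=96, qty=10): fills=none; bids=[#2:1@105 #3:3@100 #4:10@96] asks=[-]
After op 5 [order #5] limit_buy(price=95, qty=10): fills=none; bids=[#2:1@105 #3:3@100 #4:10@96 #5:10@95] asks=[-]
After op 6 [order #6] market_sell(qty=7): fills=#2x#6:1@105 #3x#6:3@100 #4x#6:3@96; bids=[#4:7@96 #5:10@95] asks=[-]
After op 7 [order #7] limit_buy(price=97, qty=7): fills=none; bids=[#7:7@97 #4:7@96 #5:10@95] asks=[-]
After op 8 [order #8] limit_sell(price=100, qty=5): fills=none; bids=[#7:7@97 #4:7@96 #5:10@95] asks=[#8:5@100]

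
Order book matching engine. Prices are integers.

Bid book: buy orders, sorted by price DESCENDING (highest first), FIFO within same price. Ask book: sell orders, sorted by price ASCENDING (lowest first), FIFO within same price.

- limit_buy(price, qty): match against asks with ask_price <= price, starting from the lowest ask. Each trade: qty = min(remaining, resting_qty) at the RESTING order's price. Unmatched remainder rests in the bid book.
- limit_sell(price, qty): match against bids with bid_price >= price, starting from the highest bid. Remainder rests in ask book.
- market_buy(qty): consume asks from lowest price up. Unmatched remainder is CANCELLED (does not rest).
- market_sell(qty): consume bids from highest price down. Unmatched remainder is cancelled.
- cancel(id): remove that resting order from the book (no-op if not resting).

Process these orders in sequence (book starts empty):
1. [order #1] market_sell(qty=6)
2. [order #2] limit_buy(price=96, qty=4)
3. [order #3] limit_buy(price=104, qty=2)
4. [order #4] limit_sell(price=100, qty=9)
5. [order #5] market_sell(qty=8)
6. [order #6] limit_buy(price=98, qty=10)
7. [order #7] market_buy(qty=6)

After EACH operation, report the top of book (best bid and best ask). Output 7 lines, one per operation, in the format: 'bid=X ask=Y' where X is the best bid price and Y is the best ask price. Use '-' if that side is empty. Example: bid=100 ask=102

Answer: bid=- ask=-
bid=96 ask=-
bid=104 ask=-
bid=96 ask=100
bid=- ask=100
bid=98 ask=100
bid=98 ask=100

Derivation:
After op 1 [order #1] market_sell(qty=6): fills=none; bids=[-] asks=[-]
After op 2 [order #2] limit_buy(price=96, qty=4): fills=none; bids=[#2:4@96] asks=[-]
After op 3 [order #3] limit_buy(price=104, qty=2): fills=none; bids=[#3:2@104 #2:4@96] asks=[-]
After op 4 [order #4] limit_sell(price=100, qty=9): fills=#3x#4:2@104; bids=[#2:4@96] asks=[#4:7@100]
After op 5 [order #5] market_sell(qty=8): fills=#2x#5:4@96; bids=[-] asks=[#4:7@100]
After op 6 [order #6] limit_buy(price=98, qty=10): fills=none; bids=[#6:10@98] asks=[#4:7@100]
After op 7 [order #7] market_buy(qty=6): fills=#7x#4:6@100; bids=[#6:10@98] asks=[#4:1@100]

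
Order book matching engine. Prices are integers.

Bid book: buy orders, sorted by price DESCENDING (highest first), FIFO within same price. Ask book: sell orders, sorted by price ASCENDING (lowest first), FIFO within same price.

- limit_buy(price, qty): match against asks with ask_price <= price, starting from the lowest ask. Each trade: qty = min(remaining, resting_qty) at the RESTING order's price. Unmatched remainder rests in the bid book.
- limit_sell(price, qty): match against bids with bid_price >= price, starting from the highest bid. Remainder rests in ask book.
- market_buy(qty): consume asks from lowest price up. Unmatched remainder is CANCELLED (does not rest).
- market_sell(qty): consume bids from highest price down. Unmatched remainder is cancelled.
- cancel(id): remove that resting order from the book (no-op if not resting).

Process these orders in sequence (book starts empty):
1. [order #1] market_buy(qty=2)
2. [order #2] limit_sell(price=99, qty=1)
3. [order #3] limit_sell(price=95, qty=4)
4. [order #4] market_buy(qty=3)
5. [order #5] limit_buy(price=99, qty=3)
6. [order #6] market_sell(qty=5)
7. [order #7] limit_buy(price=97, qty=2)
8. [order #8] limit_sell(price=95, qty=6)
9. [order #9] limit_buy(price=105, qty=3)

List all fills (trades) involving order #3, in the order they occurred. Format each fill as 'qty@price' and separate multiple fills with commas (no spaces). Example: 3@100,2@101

After op 1 [order #1] market_buy(qty=2): fills=none; bids=[-] asks=[-]
After op 2 [order #2] limit_sell(price=99, qty=1): fills=none; bids=[-] asks=[#2:1@99]
After op 3 [order #3] limit_sell(price=95, qty=4): fills=none; bids=[-] asks=[#3:4@95 #2:1@99]
After op 4 [order #4] market_buy(qty=3): fills=#4x#3:3@95; bids=[-] asks=[#3:1@95 #2:1@99]
After op 5 [order #5] limit_buy(price=99, qty=3): fills=#5x#3:1@95 #5x#2:1@99; bids=[#5:1@99] asks=[-]
After op 6 [order #6] market_sell(qty=5): fills=#5x#6:1@99; bids=[-] asks=[-]
After op 7 [order #7] limit_buy(price=97, qty=2): fills=none; bids=[#7:2@97] asks=[-]
After op 8 [order #8] limit_sell(price=95, qty=6): fills=#7x#8:2@97; bids=[-] asks=[#8:4@95]
After op 9 [order #9] limit_buy(price=105, qty=3): fills=#9x#8:3@95; bids=[-] asks=[#8:1@95]

Answer: 3@95,1@95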